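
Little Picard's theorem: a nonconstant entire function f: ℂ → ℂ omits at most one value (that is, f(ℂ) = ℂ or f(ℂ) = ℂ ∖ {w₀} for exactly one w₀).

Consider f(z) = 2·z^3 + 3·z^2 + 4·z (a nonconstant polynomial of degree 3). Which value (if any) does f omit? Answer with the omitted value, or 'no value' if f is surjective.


Little Picard bounds the complement of f(ℂ) to at most one point.
For every w ∈ ℂ, the equation p(z) − w = 0 is a nonconstant polynomial in z and hence has at least one root by the fundamental theorem of algebra. So p is surjective onto ℂ, omitting no value.

Omitted value: no value.


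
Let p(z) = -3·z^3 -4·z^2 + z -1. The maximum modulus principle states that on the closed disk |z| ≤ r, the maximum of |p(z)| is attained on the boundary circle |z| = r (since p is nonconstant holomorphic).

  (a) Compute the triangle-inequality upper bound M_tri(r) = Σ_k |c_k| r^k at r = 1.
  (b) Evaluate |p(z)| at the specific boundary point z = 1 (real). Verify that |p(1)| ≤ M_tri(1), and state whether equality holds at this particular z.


Coefficients: c_0 = -1, c_1 = 1, c_2 = -4, c_3 = -3. Radius r = 1.
Part (a). Triangle bound: M_tri(r) = Σ_k |c_k| r^k
  = |-1|·1^0 + |1|·1^1 + |-4|·1^2 + |-3|·1^3
  = 1 + 1 + 4 + 3 = 9.
This bounds M(r) := max_{|z|=r} |p(z)| from above; equality holds iff all terms c_k z^k can be made to align in phase at a single z on |z|=r.
Part (b). At z = 1 (real, on the circle |z| = r):
  p(1) = (-1)·1^0 + (1)·1^1 + (-4)·1^2 + (-3)·1^3 = -7.
  |p(1)| = 7.
Check: |p(1)| = 7 ≤ 9 = M_tri(1). ✓ Equality does not hold at z = 1 (the coefficients have mixed signs, so the terms do not all align in phase there).

M_tri(1) = 9; |p(1)| = 7; equality at z=1: no.


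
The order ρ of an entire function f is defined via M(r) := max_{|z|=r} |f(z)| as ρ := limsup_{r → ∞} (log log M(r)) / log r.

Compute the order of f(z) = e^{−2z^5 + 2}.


|e^{−2z^5 + 2}| = e^{Re(-2·z^5) + 2} ≤ e^{2|z|^5 + 2} = e^{2r^5 + 2} on |z| = r, so ρ ≤ 5. Choosing z on |z|=r so that -2·z^5 is real positive (always possible by picking arg z appropriately) gives |f(z)| = e^{2r^5 + 2}, matching the bound. The additive constant 2 does not affect log log M(r) ~ 5·log r. Hence ρ = 5.
Therefore ρ = 5.

Order ρ = 5.


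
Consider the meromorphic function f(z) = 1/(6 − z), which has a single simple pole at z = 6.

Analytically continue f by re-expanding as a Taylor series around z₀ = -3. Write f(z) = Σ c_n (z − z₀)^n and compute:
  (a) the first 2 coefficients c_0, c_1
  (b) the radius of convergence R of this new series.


Let w = z − z₀, so z = z₀ + w.
Then 6 − z = 6 − (z₀ + w) = (6 − z₀) − w = 9 − w.
f(z) = 1/(9 − w) = (1/(9)) · 1/(1 − w/(9)) = Σ_{n≥0} w^n / (9)^(n+1).
So c_n = 1/(9)^(n+1):
  c_0 = 1/(9)^1 = 1/9.
  c_1 = 1/(9)^2 = 1/81.
The series is valid for |w/d| < 1, i.e. |z − z₀| < |d|.
Radius of convergence: R = |6 − z₀| = |9| = 9 (distance from z₀ to the singularity z = 6).

c_0 = 1/9, c_1 = 1/81; R = 9.


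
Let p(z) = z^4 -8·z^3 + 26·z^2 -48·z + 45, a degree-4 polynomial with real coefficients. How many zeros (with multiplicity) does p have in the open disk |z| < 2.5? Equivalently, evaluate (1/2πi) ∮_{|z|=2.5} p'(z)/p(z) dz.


The zeros of p are: (1 + 2i), (1 - 2i), 3, 3.
Their magnitudes are: 2.236, 2.236, 3, 3.
Zeros with |z| < R = 2.5: (1 + 2i), (1 - 2i).
Count = 2.
By the argument principle, (1/2πi) ∮_{|z|=R} p'(z)/p(z) dz equals exactly this count.

Number of zeros inside |z| < 2.5: 2.


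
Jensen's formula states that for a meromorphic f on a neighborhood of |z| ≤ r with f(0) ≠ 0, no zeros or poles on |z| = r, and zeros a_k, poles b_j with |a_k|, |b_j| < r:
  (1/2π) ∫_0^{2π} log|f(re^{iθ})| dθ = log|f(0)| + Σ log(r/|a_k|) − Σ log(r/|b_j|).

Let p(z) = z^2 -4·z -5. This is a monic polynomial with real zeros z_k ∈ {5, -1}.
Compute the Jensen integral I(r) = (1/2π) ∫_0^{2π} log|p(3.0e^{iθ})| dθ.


Zeros: -1, 5; r = 3.0.
Inside |z| < r: -1. Outside (|z| ≥ r): 5.
p(0) = -5, so log|p(0)| = log(5) = 1.6094.
Apply Jensen: I(r) = log|p(0)| + Σ_k log(r/|z_k|), summed over zeros inside |z| < r.
  log(r/|z_k|) for z_k = -1: log(3.0/1) = 1.0986
  Outside zeros (5) contribute nothing to the Jensen sum.
Sum over inside zeros: 1.0986.
I(r) = log|p(0)| + (inside sum) = 1.6094 + 1.0986 = 2.7081.
Note: since some zeros are outside |z| ≤ r, the simplified n·log(r) form does NOT apply — only the inside zeros contribute.

I(r) ≈ 2.7081.


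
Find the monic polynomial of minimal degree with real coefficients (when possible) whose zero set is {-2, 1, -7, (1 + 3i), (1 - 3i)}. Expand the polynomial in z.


The polynomial is p(z) = ∏_{α ∈ S} (z − α), where S = {-2, 1, -7, (1 + 3i), (1 - 3i)}.
Expanding the product yields: p(z) = z^5 + 6·z^4 -z^3 + 56·z^2 + 78·z -140.
Note conjugate pairs combine to real quadratics: (z − (1+3i))(z − (1−3i)) = z² − 2z + 10.
The resulting polynomial has degree 5 and real coefficients as required.

p(z) = z^5 + 6·z^4 -z^3 + 56·z^2 + 78·z -140.


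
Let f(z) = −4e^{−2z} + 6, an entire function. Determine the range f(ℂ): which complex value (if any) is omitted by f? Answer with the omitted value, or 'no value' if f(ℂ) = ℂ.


Little Picard bounds the complement of f(ℂ) to at most one point.
e^{−2z} is never zero on ℂ, so -4·e^{−2z} takes every value in ℂ ∖ {0}. Adding 6 shifts the range to ℂ ∖ {6}. Thus f omits exactly the value 6.

Omitted value: 6.


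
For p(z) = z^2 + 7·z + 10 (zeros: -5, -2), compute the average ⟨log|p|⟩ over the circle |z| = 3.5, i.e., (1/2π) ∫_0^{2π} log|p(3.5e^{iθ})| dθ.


Zeros: -5, -2; r = 3.5.
Inside |z| < r: -2. Outside (|z| ≥ r): -5.
p(0) = 10, so log|p(0)| = log(10) = 2.3026.
Apply Jensen: I(r) = log|p(0)| + Σ_k log(r/|z_k|), summed over zeros inside |z| < r.
  log(r/|z_k|) for z_k = -2: log(3.5/2) = 0.5596
  Outside zeros (-5) contribute nothing to the Jensen sum.
Sum over inside zeros: 0.5596.
I(r) = log|p(0)| + (inside sum) = 2.3026 + 0.5596 = 2.8622.
Note: since some zeros are outside |z| ≤ r, the simplified n·log(r) form does NOT apply — only the inside zeros contribute.

I(r) ≈ 2.8622.


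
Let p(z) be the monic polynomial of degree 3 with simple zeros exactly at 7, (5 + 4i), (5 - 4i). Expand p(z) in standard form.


The polynomial is p(z) = ∏_{α ∈ S} (z − α), where S = {7, (5 + 4i), (5 - 4i)}.
Expanding the product yields: p(z) = z^3 -17·z^2 + 111·z -287.
Note conjugate pairs combine to real quadratics: (z − (5+4i))(z − (5−4i)) = z² − 10z + 41.
The resulting polynomial has degree 3 and real coefficients as required.

p(z) = z^3 -17·z^2 + 111·z -287.


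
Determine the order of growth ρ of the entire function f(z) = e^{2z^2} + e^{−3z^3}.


Each summand is entire of order 2 and 3 respectively (as in the single-exponential case). The order of a sum is at most the max of the orders, so ρ ≤ 3. For the lower bound: on |z|=r choose arg z so that -3z^3 is real positive; then |e^{-3z^3}| = e^{3r^3} while |e^{2z^2}| ≤ e^{2r^2} = o(e^{3r^3}). So |f| ≥ e^{3r^3}(1 − o(1)) and ρ ≥ 3. Hence ρ = max(2, 3) = 3.
Therefore ρ = 3.

Order ρ = 3.


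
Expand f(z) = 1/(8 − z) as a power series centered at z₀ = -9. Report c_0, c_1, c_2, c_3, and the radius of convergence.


Let w = z − z₀, so z = z₀ + w.
Then 8 − z = 8 − (z₀ + w) = (8 − z₀) − w = 17 − w.
f(z) = 1/(17 − w) = (1/(17)) · 1/(1 − w/(17)) = Σ_{n≥0} w^n / (17)^(n+1).
So c_n = 1/(17)^(n+1):
  c_0 = 1/(17)^1 = 1/17.
  c_1 = 1/(17)^2 = 1/289.
  c_2 = 1/(17)^3 = 1/4913.
  c_3 = 1/(17)^4 = 1/83521.
The series is valid for |w/d| < 1, i.e. |z − z₀| < |d|.
Radius of convergence: R = |8 − z₀| = |17| = 17 (distance from z₀ to the singularity z = 8).

c_0 = 1/17, c_1 = 1/289, c_2 = 1/4913, c_3 = 1/83521; R = 17.


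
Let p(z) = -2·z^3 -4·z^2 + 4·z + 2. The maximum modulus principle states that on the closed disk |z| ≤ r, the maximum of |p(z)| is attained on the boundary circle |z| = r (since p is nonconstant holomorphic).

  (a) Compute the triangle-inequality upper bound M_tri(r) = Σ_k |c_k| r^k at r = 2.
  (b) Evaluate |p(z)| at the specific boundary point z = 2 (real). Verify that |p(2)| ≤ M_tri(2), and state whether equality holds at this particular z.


Coefficients: c_0 = 2, c_1 = 4, c_2 = -4, c_3 = -2. Radius r = 2.
Part (a). Triangle bound: M_tri(r) = Σ_k |c_k| r^k
  = |2|·2^0 + |4|·2^1 + |-4|·2^2 + |-2|·2^3
  = 2 + 8 + 16 + 16 = 42.
This bounds M(r) := max_{|z|=r} |p(z)| from above; equality holds iff all terms c_k z^k can be made to align in phase at a single z on |z|=r.
Part (b). At z = 2 (real, on the circle |z| = r):
  p(2) = (2)·2^0 + (4)·2^1 + (-4)·2^2 + (-2)·2^3 = -22.
  |p(2)| = 22.
Check: |p(2)| = 22 ≤ 42 = M_tri(2). ✓ Equality does not hold at z = 2 (the coefficients have mixed signs, so the terms do not all align in phase there).

M_tri(2) = 42; |p(2)| = 22; equality at z=2: no.


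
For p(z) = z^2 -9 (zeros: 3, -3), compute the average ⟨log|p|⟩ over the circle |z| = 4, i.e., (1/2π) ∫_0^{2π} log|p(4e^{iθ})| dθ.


Zeros: -3, 3; r = 4.
Inside |z| < r: -3, 3. Outside (|z| ≥ r): ∅.
p(0) = -9, so log|p(0)| = log(9) = 2.1972.
Apply Jensen: I(r) = log|p(0)| + Σ_k log(r/|z_k|), summed over zeros inside |z| < r.
  log(r/|z_k|) for z_k = 3: log(4/3) = 0.2877
  log(r/|z_k|) for z_k = -3: log(4/3) = 0.2877
Sum over inside zeros: 0.5754.
I(r) = log|p(0)| + (inside sum) = 2.1972 + 0.5754 = 2.7726.
Closed form (all zeros inside, monic): I(r) = n·log(r) = 2·log(4) = 2.7726. ✓

I(r) ≈ 2.7726.


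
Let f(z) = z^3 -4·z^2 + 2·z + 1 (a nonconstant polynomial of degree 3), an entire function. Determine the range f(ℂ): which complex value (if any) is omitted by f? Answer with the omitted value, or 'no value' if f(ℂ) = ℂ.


Little Picard bounds the complement of f(ℂ) to at most one point.
For every w ∈ ℂ, the equation p(z) − w = 0 is a nonconstant polynomial in z and hence has at least one root by the fundamental theorem of algebra. So p is surjective onto ℂ, omitting no value.

Omitted value: no value.


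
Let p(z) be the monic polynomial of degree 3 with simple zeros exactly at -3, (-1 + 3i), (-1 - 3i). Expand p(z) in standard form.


The polynomial is p(z) = ∏_{α ∈ S} (z − α), where S = {-3, (-1 + 3i), (-1 - 3i)}.
Expanding the product yields: p(z) = z^3 + 5·z^2 + 16·z + 30.
Note conjugate pairs combine to real quadratics: (z − (-1+3i))(z − (-1−3i)) = z² + 2z + 10.
The resulting polynomial has degree 3 and real coefficients as required.

p(z) = z^3 + 5·z^2 + 16·z + 30.


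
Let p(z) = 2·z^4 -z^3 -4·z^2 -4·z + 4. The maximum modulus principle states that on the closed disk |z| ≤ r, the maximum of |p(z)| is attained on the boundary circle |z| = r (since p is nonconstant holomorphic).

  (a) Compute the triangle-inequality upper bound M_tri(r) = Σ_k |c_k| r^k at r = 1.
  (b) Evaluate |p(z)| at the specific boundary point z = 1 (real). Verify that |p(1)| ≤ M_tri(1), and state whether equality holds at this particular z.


Coefficients: c_0 = 4, c_1 = -4, c_2 = -4, c_3 = -1, c_4 = 2. Radius r = 1.
Part (a). Triangle bound: M_tri(r) = Σ_k |c_k| r^k
  = |4|·1^0 + |-4|·1^1 + |-4|·1^2 + |-1|·1^3 + |2|·1^4
  = 4 + 4 + 4 + 1 + 2 = 15.
This bounds M(r) := max_{|z|=r} |p(z)| from above; equality holds iff all terms c_k z^k can be made to align in phase at a single z on |z|=r.
Part (b). At z = 1 (real, on the circle |z| = r):
  p(1) = (4)·1^0 + (-4)·1^1 + (-4)·1^2 + (-1)·1^3 + (2)·1^4 = -3.
  |p(1)| = 3.
Check: |p(1)| = 3 ≤ 15 = M_tri(1). ✓ Equality does not hold at z = 1 (the coefficients have mixed signs, so the terms do not all align in phase there).

M_tri(1) = 15; |p(1)| = 3; equality at z=1: no.


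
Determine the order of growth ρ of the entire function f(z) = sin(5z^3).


Write sin(w) = (e^{iw} ± e^{−iw})/(2 or 2i), so |sin(w)| ≤ e^{|w|}. With w = 5z^3, |w| ≤ 5r^3 + 0 on |z|=r, giving M(r) ≤ e^{5r^3 + 0} and ρ ≤ 3. For the lower bound, choose z on |z|=r with 5z^3 purely imaginary of modulus 5r^3; then |sin(5z^3)| grows like e^{5r^3}/2, so ρ ≥ 3. Hence ρ = 3.
Therefore ρ = 3.

Order ρ = 3.


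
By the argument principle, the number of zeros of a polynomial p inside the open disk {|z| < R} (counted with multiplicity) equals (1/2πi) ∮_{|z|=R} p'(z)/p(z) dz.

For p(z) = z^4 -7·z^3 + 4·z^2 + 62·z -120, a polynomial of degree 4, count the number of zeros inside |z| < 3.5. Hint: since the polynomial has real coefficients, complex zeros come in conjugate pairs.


The zeros of p are: -3, (3 + 1i), (3 - 1i), 4.
Their magnitudes are: 3, 3.162, 3.162, 4.
Zeros with |z| < R = 3.5: -3, (3 + 1i), (3 - 1i).
Count = 3.
By the argument principle, (1/2πi) ∮_{|z|=R} p'(z)/p(z) dz equals exactly this count.

Number of zeros inside |z| < 3.5: 3.


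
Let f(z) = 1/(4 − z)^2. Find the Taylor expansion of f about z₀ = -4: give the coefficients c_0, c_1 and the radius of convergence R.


Let w = z − z₀, so z = z₀ + w.
Then 4 − z = 4 − (z₀ + w) = (4 − z₀) − w = 8 − w.
f(z) = 1/(8 − w)^2 = (1/(8)^2) · (1 − w/(8))^{−2}.
By the binomial series (1−u)^{−2} = Σ_{n≥0} C(n+1, 1) u^n for |u|<1, with u = w/(8):
  c_n = C(n+1, 1) / (8)^(n+2).
  c_0 = 1/(8)^2 = 1/64.
  c_1 = 2/(8)^3 = 1/256.
The series is valid for |w/d| < 1, i.e. |z − z₀| < |d|.
Radius of convergence: R = |4 − z₀| = |8| = 8 (distance from z₀ to the singularity z = 4).

c_0 = 1/64, c_1 = 1/256; R = 8.


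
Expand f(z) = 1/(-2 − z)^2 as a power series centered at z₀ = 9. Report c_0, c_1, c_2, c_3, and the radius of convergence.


Let w = z − z₀, so z = z₀ + w.
Then -2 − z = -2 − (z₀ + w) = (-2 − z₀) − w = -11 − w.
f(z) = 1/(-11 − w)^2 = (1/(-11)^2) · (1 − w/(-11))^{−2}.
By the binomial series (1−u)^{−2} = Σ_{n≥0} C(n+1, 1) u^n for |u|<1, with u = w/(-11):
  c_n = C(n+1, 1) / (-11)^(n+2).
  c_0 = 1/(-11)^2 = 1/121.
  c_1 = 2/(-11)^3 = -2/1331.
  c_2 = 3/(-11)^4 = 3/14641.
  c_3 = 4/(-11)^5 = -4/161051.
The series is valid for |w/d| < 1, i.e. |z − z₀| < |d|.
Radius of convergence: R = |-2 − z₀| = |-11| = 11 (distance from z₀ to the singularity z = -2).

c_0 = 1/121, c_1 = -2/1331, c_2 = 3/14641, c_3 = -4/161051; R = 11.


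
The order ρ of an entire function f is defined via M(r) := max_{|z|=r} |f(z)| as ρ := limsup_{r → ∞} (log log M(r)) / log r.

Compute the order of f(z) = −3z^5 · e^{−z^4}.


M(r) = max_{|z|=r} |-3|·|z|^5·|e^{−z^4}| = 3·r^5 · e^{1r^4} (the factors attain their maxima compatibly on |z|=r). Then log M(r) = log 3 + 5·log r + 1r^4, dominated by the last term, so log log M(r) ~ 4·log r. The polynomial factor -3z^5 contributes only a log r term and does not affect the order. ρ = 4.
Therefore ρ = 4.

Order ρ = 4.


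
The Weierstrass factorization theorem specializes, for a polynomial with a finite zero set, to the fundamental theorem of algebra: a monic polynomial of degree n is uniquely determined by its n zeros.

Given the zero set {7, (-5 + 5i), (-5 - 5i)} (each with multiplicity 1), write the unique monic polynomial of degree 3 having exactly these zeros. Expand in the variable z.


The polynomial is p(z) = ∏_{α ∈ S} (z − α), where S = {7, (-5 + 5i), (-5 - 5i)}.
Expanding the product yields: p(z) = z^3 + 3·z^2 -20·z -350.
Note conjugate pairs combine to real quadratics: (z − (-5+5i))(z − (-5−5i)) = z² + 10z + 50.
The resulting polynomial has degree 3 and real coefficients as required.

p(z) = z^3 + 3·z^2 -20·z -350.


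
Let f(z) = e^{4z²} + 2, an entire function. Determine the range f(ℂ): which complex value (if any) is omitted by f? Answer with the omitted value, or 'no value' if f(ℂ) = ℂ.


Little Picard bounds the complement of f(ℂ) to at most one point.
The exponent g(z) = 4z² is a nonconstant polynomial, hence surjective onto ℂ. So e^{g(z)} takes every value in {e^w : w ∈ ℂ} = ℂ ∖ {0}. Adding 2 shifts the range to ℂ ∖ {2}. f omits exactly 2.

Omitted value: 2.


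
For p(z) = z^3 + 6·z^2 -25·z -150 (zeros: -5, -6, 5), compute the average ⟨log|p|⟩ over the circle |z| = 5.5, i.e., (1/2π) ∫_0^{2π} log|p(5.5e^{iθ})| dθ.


Zeros: -6, -5, 5; r = 5.5.
Inside |z| < r: -5, 5. Outside (|z| ≥ r): -6.
p(0) = -150, so log|p(0)| = log(150) = 5.0106.
Apply Jensen: I(r) = log|p(0)| + Σ_k log(r/|z_k|), summed over zeros inside |z| < r.
  log(r/|z_k|) for z_k = -5: log(5.5/5) = 0.0953
  log(r/|z_k|) for z_k = 5: log(5.5/5) = 0.0953
  Outside zeros (-6) contribute nothing to the Jensen sum.
Sum over inside zeros: 0.1906.
I(r) = log|p(0)| + (inside sum) = 5.0106 + 0.1906 = 5.2013.
Note: since some zeros are outside |z| ≤ r, the simplified n·log(r) form does NOT apply — only the inside zeros contribute.

I(r) ≈ 5.2013.


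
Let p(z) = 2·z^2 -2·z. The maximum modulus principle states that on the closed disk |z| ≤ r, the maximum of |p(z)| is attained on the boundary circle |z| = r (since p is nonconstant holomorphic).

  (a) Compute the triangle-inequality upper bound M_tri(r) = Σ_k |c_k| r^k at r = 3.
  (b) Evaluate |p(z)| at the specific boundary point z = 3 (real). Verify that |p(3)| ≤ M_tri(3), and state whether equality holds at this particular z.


Coefficients: c_0 = 0, c_1 = -2, c_2 = 2. Radius r = 3.
Part (a). Triangle bound: M_tri(r) = Σ_k |c_k| r^k
  = |0|·3^0 + |-2|·3^1 + |2|·3^2
  = 0 + 6 + 18 = 24.
This bounds M(r) := max_{|z|=r} |p(z)| from above; equality holds iff all terms c_k z^k can be made to align in phase at a single z on |z|=r.
Part (b). At z = 3 (real, on the circle |z| = r):
  p(3) = (0)·3^0 + (-2)·3^1 + (2)·3^2 = 12.
  |p(3)| = 12.
Check: |p(3)| = 12 ≤ 24 = M_tri(3). ✓ Equality does not hold at z = 3 (the coefficients have mixed signs, so the terms do not all align in phase there).

M_tri(3) = 24; |p(3)| = 12; equality at z=3: no.


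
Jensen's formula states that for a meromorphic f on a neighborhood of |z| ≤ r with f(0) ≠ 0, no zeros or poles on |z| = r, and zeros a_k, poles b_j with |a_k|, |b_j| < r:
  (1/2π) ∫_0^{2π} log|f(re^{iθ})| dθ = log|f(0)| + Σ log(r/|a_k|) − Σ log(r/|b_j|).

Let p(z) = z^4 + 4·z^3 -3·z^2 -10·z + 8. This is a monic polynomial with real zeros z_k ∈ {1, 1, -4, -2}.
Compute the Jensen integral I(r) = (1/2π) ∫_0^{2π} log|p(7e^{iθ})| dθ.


Zeros: -4, -2, 1, 1; r = 7.
Inside |z| < r: -4, -2, 1, 1. Outside (|z| ≥ r): ∅.
p(0) = 8, so log|p(0)| = log(8) = 2.0794.
Apply Jensen: I(r) = log|p(0)| + Σ_k log(r/|z_k|), summed over zeros inside |z| < r.
  log(r/|z_k|) for z_k = 1: log(7/1) = 1.9459
  log(r/|z_k|) for z_k = 1: log(7/1) = 1.9459
  log(r/|z_k|) for z_k = -4: log(7/4) = 0.5596
  log(r/|z_k|) for z_k = -2: log(7/2) = 1.2528
Sum over inside zeros: 5.7042.
I(r) = log|p(0)| + (inside sum) = 2.0794 + 5.7042 = 7.7836.
Closed form (all zeros inside, monic): I(r) = n·log(r) = 4·log(7) = 7.7836. ✓

I(r) ≈ 7.7836.


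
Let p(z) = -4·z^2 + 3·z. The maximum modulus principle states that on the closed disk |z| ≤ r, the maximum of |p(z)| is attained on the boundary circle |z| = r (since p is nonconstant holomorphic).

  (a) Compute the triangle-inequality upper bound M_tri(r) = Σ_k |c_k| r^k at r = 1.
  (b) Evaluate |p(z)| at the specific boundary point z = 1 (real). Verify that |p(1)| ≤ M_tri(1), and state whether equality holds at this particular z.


Coefficients: c_0 = 0, c_1 = 3, c_2 = -4. Radius r = 1.
Part (a). Triangle bound: M_tri(r) = Σ_k |c_k| r^k
  = |0|·1^0 + |3|·1^1 + |-4|·1^2
  = 0 + 3 + 4 = 7.
This bounds M(r) := max_{|z|=r} |p(z)| from above; equality holds iff all terms c_k z^k can be made to align in phase at a single z on |z|=r.
Part (b). At z = 1 (real, on the circle |z| = r):
  p(1) = (0)·1^0 + (3)·1^1 + (-4)·1^2 = -1.
  |p(1)| = 1.
Check: |p(1)| = 1 ≤ 7 = M_tri(1). ✓ Equality does not hold at z = 1 (the coefficients have mixed signs, so the terms do not all align in phase there).

M_tri(1) = 7; |p(1)| = 1; equality at z=1: no.


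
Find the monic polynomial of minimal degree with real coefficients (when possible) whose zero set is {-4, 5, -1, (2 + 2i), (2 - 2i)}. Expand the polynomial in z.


The polynomial is p(z) = ∏_{α ∈ S} (z − α), where S = {-4, 5, -1, (2 + 2i), (2 - 2i)}.
Expanding the product yields: p(z) = z^5 -4·z^4 -13·z^3 + 64·z^2 -88·z -160.
Note conjugate pairs combine to real quadratics: (z − (2+2i))(z − (2−2i)) = z² − 4z + 8.
The resulting polynomial has degree 5 and real coefficients as required.

p(z) = z^5 -4·z^4 -13·z^3 + 64·z^2 -88·z -160.


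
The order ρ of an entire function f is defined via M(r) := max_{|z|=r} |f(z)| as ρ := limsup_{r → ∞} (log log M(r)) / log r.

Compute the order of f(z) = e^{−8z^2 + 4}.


|e^{−8z^2 + 4}| = e^{Re(-8·z^2) + 4} ≤ e^{8|z|^2 + 4} = e^{8r^2 + 4} on |z| = r, so ρ ≤ 2. Choosing z on |z|=r so that -8·z^2 is real positive (always possible by picking arg z appropriately) gives |f(z)| = e^{8r^2 + 4}, matching the bound. The additive constant 4 does not affect log log M(r) ~ 2·log r. Hence ρ = 2.
Therefore ρ = 2.

Order ρ = 2.


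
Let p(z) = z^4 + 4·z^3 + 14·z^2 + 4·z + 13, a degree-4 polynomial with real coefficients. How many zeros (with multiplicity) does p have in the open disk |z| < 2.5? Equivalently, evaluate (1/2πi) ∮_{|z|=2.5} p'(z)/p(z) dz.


The zeros of p are: (0 + 1i), (0 - 1i), (-2 + 3i), (-2 - 3i).
Their magnitudes are: 1, 1, 3.606, 3.606.
Zeros with |z| < R = 2.5: (0 + 1i), (0 - 1i).
Count = 2.
By the argument principle, (1/2πi) ∮_{|z|=R} p'(z)/p(z) dz equals exactly this count.

Number of zeros inside |z| < 2.5: 2.


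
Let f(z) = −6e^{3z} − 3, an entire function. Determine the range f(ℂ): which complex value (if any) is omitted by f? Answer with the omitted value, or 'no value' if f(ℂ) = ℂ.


Little Picard bounds the complement of f(ℂ) to at most one point.
e^{3z} is never zero on ℂ, so -6·e^{3z} takes every value in ℂ ∖ {0}. Adding -3 shifts the range to ℂ ∖ {-3}. Thus f omits exactly the value -3.

Omitted value: -3.


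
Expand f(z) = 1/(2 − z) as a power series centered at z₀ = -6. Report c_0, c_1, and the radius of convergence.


Let w = z − z₀, so z = z₀ + w.
Then 2 − z = 2 − (z₀ + w) = (2 − z₀) − w = 8 − w.
f(z) = 1/(8 − w) = (1/(8)) · 1/(1 − w/(8)) = Σ_{n≥0} w^n / (8)^(n+1).
So c_n = 1/(8)^(n+1):
  c_0 = 1/(8)^1 = 1/8.
  c_1 = 1/(8)^2 = 1/64.
The series is valid for |w/d| < 1, i.e. |z − z₀| < |d|.
Radius of convergence: R = |2 − z₀| = |8| = 8 (distance from z₀ to the singularity z = 2).

c_0 = 1/8, c_1 = 1/64; R = 8.


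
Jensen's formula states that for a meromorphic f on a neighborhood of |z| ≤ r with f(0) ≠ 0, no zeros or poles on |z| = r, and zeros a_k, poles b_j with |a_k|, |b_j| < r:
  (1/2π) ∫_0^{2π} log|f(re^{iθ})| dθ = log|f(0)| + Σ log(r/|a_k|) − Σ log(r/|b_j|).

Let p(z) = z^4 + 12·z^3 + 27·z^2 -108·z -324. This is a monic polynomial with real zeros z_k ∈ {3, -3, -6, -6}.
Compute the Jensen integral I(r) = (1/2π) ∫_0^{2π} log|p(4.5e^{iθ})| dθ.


Zeros: -6, -6, -3, 3; r = 4.5.
Inside |z| < r: -3, 3. Outside (|z| ≥ r): -6, -6.
p(0) = -324, so log|p(0)| = log(324) = 5.7807.
Apply Jensen: I(r) = log|p(0)| + Σ_k log(r/|z_k|), summed over zeros inside |z| < r.
  log(r/|z_k|) for z_k = 3: log(4.5/3) = 0.4055
  log(r/|z_k|) for z_k = -3: log(4.5/3) = 0.4055
  Outside zeros (-6, -6) contribute nothing to the Jensen sum.
Sum over inside zeros: 0.8109.
I(r) = log|p(0)| + (inside sum) = 5.7807 + 0.8109 = 6.5917.
Note: since some zeros are outside |z| ≤ r, the simplified n·log(r) form does NOT apply — only the inside zeros contribute.

I(r) ≈ 6.5917.


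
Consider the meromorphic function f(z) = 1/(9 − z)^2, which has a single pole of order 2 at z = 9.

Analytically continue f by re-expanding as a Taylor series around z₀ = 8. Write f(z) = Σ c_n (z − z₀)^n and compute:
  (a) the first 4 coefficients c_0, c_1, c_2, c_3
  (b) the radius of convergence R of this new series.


Let w = z − z₀, so z = z₀ + w.
Then 9 − z = 9 − (z₀ + w) = (9 − z₀) − w = 1 − w.
f(z) = 1/(1 − w)^2 = (1/(1)^2) · (1 − w/(1))^{−2}.
By the binomial series (1−u)^{−2} = Σ_{n≥0} C(n+1, 1) u^n for |u|<1, with u = w/(1):
  c_n = C(n+1, 1) / (1)^(n+2).
  c_0 = 1/(1)^2 = 1.
  c_1 = 2/(1)^3 = 2.
  c_2 = 3/(1)^4 = 3.
  c_3 = 4/(1)^5 = 4.
The series is valid for |w/d| < 1, i.e. |z − z₀| < |d|.
Radius of convergence: R = |9 − z₀| = |1| = 1 (distance from z₀ to the singularity z = 9).

c_0 = 1, c_1 = 2, c_2 = 3, c_3 = 4; R = 1.


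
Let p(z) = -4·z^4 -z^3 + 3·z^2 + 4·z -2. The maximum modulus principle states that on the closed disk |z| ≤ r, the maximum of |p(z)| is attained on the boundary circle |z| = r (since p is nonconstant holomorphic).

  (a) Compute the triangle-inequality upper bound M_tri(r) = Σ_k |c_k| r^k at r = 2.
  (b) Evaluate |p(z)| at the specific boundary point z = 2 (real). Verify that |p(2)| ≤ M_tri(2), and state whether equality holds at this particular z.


Coefficients: c_0 = -2, c_1 = 4, c_2 = 3, c_3 = -1, c_4 = -4. Radius r = 2.
Part (a). Triangle bound: M_tri(r) = Σ_k |c_k| r^k
  = |-2|·2^0 + |4|·2^1 + |3|·2^2 + |-1|·2^3 + |-4|·2^4
  = 2 + 8 + 12 + 8 + 64 = 94.
This bounds M(r) := max_{|z|=r} |p(z)| from above; equality holds iff all terms c_k z^k can be made to align in phase at a single z on |z|=r.
Part (b). At z = 2 (real, on the circle |z| = r):
  p(2) = (-2)·2^0 + (4)·2^1 + (3)·2^2 + (-1)·2^3 + (-4)·2^4 = -54.
  |p(2)| = 54.
Check: |p(2)| = 54 ≤ 94 = M_tri(2). ✓ Equality does not hold at z = 2 (the coefficients have mixed signs, so the terms do not all align in phase there).

M_tri(2) = 94; |p(2)| = 54; equality at z=2: no.


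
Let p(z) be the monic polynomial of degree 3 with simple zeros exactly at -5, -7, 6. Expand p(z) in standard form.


The polynomial is p(z) = ∏_{α ∈ S} (z − α), where S = {-5, -7, 6}.
Expanding the product yields: p(z) = z^3 + 6·z^2 -37·z -210.
The resulting polynomial has degree 3 and real coefficients as required.

p(z) = z^3 + 6·z^2 -37·z -210.


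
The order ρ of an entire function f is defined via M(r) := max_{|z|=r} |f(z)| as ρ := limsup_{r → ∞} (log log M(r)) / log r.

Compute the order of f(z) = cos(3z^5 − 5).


Write cos(w) = (e^{iw} ± e^{−iw})/(2 or 2i), so |cos(w)| ≤ e^{|w|}. With w = 3z^5 − 5, |w| ≤ 3r^5 + 5 on |z|=r, giving M(r) ≤ e^{3r^5 + 5} and ρ ≤ 5. For the lower bound, choose z on |z|=r with 3z^5 purely imaginary of modulus 3r^5; then |cos(3z^5 − 5)| grows like e^{3r^5}/2, so ρ ≥ 5. Hence ρ = 5.
Therefore ρ = 5.

Order ρ = 5.


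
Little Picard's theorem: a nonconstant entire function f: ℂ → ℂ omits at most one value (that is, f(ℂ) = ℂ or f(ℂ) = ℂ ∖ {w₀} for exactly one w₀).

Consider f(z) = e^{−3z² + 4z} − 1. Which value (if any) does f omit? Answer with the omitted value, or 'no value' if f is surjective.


Little Picard bounds the complement of f(ℂ) to at most one point.
The exponent g(z) = −3z² + 4z is a nonconstant polynomial, hence surjective onto ℂ. So e^{g(z)} takes every value in {e^w : w ∈ ℂ} = ℂ ∖ {0}. Adding -1 shifts the range to ℂ ∖ {-1}. f omits exactly -1.

Omitted value: -1.


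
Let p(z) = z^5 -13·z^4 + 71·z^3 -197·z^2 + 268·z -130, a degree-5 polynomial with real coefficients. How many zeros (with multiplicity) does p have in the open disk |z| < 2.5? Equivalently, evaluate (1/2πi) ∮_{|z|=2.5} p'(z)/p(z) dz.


The zeros of p are: (3 + 2i), (3 - 2i), 1, (3 + 1i), (3 - 1i).
Their magnitudes are: 3.606, 3.606, 1, 3.162, 3.162.
Zeros with |z| < R = 2.5: 1.
Count = 1.
By the argument principle, (1/2πi) ∮_{|z|=R} p'(z)/p(z) dz equals exactly this count.

Number of zeros inside |z| < 2.5: 1.


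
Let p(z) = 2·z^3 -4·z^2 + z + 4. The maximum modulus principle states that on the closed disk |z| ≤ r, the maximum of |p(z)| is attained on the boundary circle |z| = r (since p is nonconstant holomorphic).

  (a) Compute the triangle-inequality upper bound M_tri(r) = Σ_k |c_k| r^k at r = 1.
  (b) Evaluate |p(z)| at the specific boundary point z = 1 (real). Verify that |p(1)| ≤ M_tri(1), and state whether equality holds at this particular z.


Coefficients: c_0 = 4, c_1 = 1, c_2 = -4, c_3 = 2. Radius r = 1.
Part (a). Triangle bound: M_tri(r) = Σ_k |c_k| r^k
  = |4|·1^0 + |1|·1^1 + |-4|·1^2 + |2|·1^3
  = 4 + 1 + 4 + 2 = 11.
This bounds M(r) := max_{|z|=r} |p(z)| from above; equality holds iff all terms c_k z^k can be made to align in phase at a single z on |z|=r.
Part (b). At z = 1 (real, on the circle |z| = r):
  p(1) = (4)·1^0 + (1)·1^1 + (-4)·1^2 + (2)·1^3 = 3.
  |p(1)| = 3.
Check: |p(1)| = 3 ≤ 11 = M_tri(1). ✓ Equality does not hold at z = 1 (the coefficients have mixed signs, so the terms do not all align in phase there).

M_tri(1) = 11; |p(1)| = 3; equality at z=1: no.


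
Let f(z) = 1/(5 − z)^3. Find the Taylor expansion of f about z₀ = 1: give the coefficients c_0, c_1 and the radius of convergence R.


Let w = z − z₀, so z = z₀ + w.
Then 5 − z = 5 − (z₀ + w) = (5 − z₀) − w = 4 − w.
f(z) = 1/(4 − w)^3 = (1/(4)^3) · (1 − w/(4))^{−3}.
By the binomial series (1−u)^{−3} = Σ_{n≥0} C(n+2, 2) u^n for |u|<1, with u = w/(4):
  c_n = C(n+2, 2) / (4)^(n+3).
  c_0 = 1/(4)^3 = 1/64.
  c_1 = 3/(4)^4 = 3/256.
The series is valid for |w/d| < 1, i.e. |z − z₀| < |d|.
Radius of convergence: R = |5 − z₀| = |4| = 4 (distance from z₀ to the singularity z = 5).

c_0 = 1/64, c_1 = 3/256; R = 4.


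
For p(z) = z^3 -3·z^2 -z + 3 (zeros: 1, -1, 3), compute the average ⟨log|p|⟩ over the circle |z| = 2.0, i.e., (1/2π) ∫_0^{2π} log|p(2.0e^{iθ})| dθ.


Zeros: -1, 1, 3; r = 2.0.
Inside |z| < r: -1, 1. Outside (|z| ≥ r): 3.
p(0) = 3, so log|p(0)| = log(3) = 1.0986.
Apply Jensen: I(r) = log|p(0)| + Σ_k log(r/|z_k|), summed over zeros inside |z| < r.
  log(r/|z_k|) for z_k = 1: log(2.0/1) = 0.6931
  log(r/|z_k|) for z_k = -1: log(2.0/1) = 0.6931
  Outside zeros (3) contribute nothing to the Jensen sum.
Sum over inside zeros: 1.3863.
I(r) = log|p(0)| + (inside sum) = 1.0986 + 1.3863 = 2.4849.
Note: since some zeros are outside |z| ≤ r, the simplified n·log(r) form does NOT apply — only the inside zeros contribute.

I(r) ≈ 2.4849.


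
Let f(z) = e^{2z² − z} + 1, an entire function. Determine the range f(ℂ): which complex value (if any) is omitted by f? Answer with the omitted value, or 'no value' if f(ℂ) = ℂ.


Little Picard bounds the complement of f(ℂ) to at most one point.
The exponent g(z) = 2z² − z is a nonconstant polynomial, hence surjective onto ℂ. So e^{g(z)} takes every value in {e^w : w ∈ ℂ} = ℂ ∖ {0}. Adding 1 shifts the range to ℂ ∖ {1}. f omits exactly 1.

Omitted value: 1.


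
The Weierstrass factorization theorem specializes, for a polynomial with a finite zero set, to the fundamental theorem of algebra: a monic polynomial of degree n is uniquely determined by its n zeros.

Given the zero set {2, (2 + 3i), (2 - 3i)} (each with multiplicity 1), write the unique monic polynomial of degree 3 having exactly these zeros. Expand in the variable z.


The polynomial is p(z) = ∏_{α ∈ S} (z − α), where S = {2, (2 + 3i), (2 - 3i)}.
Expanding the product yields: p(z) = z^3 -6·z^2 + 21·z -26.
Note conjugate pairs combine to real quadratics: (z − (2+3i))(z − (2−3i)) = z² − 4z + 13.
The resulting polynomial has degree 3 and real coefficients as required.

p(z) = z^3 -6·z^2 + 21·z -26.


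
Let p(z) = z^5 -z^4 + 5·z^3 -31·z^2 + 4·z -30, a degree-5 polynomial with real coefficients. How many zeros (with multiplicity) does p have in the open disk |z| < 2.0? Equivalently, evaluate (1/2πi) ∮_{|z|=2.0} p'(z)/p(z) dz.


The zeros of p are: (-1 + 3i), (-1 - 3i), (0 + 1i), (0 - 1i), 3.
Their magnitudes are: 3.162, 3.162, 1, 1, 3.
Zeros with |z| < R = 2.0: (0 + 1i), (0 - 1i).
Count = 2.
By the argument principle, (1/2πi) ∮_{|z|=R} p'(z)/p(z) dz equals exactly this count.

Number of zeros inside |z| < 2.0: 2.


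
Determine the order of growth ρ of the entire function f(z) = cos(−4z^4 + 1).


Write cos(w) = (e^{iw} ± e^{−iw})/(2 or 2i), so |cos(w)| ≤ e^{|w|}. With w = −4z^4 + 1, |w| ≤ 4r^4 + 1 on |z|=r, giving M(r) ≤ e^{4r^4 + 1} and ρ ≤ 4. For the lower bound, choose z on |z|=r with -4z^4 purely imaginary of modulus 4r^4; then |cos(−4z^4 + 1)| grows like e^{4r^4}/2, so ρ ≥ 4. Hence ρ = 4.
Therefore ρ = 4.

Order ρ = 4.


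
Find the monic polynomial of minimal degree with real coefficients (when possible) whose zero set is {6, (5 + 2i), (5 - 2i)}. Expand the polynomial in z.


The polynomial is p(z) = ∏_{α ∈ S} (z − α), where S = {6, (5 + 2i), (5 - 2i)}.
Expanding the product yields: p(z) = z^3 -16·z^2 + 89·z -174.
Note conjugate pairs combine to real quadratics: (z − (5+2i))(z − (5−2i)) = z² − 10z + 29.
The resulting polynomial has degree 3 and real coefficients as required.

p(z) = z^3 -16·z^2 + 89·z -174.


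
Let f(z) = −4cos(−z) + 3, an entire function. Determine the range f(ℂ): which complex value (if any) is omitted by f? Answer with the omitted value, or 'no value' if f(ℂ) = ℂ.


Little Picard bounds the complement of f(ℂ) to at most one point.
cos is entire and surjective onto ℂ: for every w ∈ ℂ, cos(ζ) = w has a solution ζ ∈ ℂ (e.g., via the complex inverse arccos). With ζ = −z this gives z = ζ/(-1). Then -4·cos(−z) takes every value in -4·ℂ = ℂ, and adding 3 is a bijection of ℂ. So f is surjective and omits no value. (Note: only on the real line is cos bounded by [−1, 1].)

Omitted value: no value.


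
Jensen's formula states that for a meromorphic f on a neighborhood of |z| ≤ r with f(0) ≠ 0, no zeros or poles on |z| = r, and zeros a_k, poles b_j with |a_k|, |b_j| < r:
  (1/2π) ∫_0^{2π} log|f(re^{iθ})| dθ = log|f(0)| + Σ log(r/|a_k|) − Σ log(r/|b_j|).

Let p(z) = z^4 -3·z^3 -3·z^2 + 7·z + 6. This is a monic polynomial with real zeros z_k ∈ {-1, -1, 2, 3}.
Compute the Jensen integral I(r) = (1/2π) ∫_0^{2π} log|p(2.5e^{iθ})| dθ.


Zeros: -1, -1, 2, 3; r = 2.5.
Inside |z| < r: -1, -1, 2. Outside (|z| ≥ r): 3.
p(0) = 6, so log|p(0)| = log(6) = 1.7918.
Apply Jensen: I(r) = log|p(0)| + Σ_k log(r/|z_k|), summed over zeros inside |z| < r.
  log(r/|z_k|) for z_k = -1: log(2.5/1) = 0.9163
  log(r/|z_k|) for z_k = -1: log(2.5/1) = 0.9163
  log(r/|z_k|) for z_k = 2: log(2.5/2) = 0.2231
  Outside zeros (3) contribute nothing to the Jensen sum.
Sum over inside zeros: 2.0557.
I(r) = log|p(0)| + (inside sum) = 1.7918 + 2.0557 = 3.8475.
Note: since some zeros are outside |z| ≤ r, the simplified n·log(r) form does NOT apply — only the inside zeros contribute.

I(r) ≈ 3.8475.


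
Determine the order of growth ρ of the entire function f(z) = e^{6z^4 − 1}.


|e^{6z^4 − 1}| = e^{Re(6·z^4) + -1} ≤ e^{6|z|^4 + -1} = e^{6r^4 + -1} on |z| = r, so ρ ≤ 4. Choosing z on |z|=r so that 6·z^4 is real positive (always possible by picking arg z appropriately) gives |f(z)| = e^{6r^4 + -1}, matching the bound. The additive constant -1 does not affect log log M(r) ~ 4·log r. Hence ρ = 4.
Therefore ρ = 4.

Order ρ = 4.


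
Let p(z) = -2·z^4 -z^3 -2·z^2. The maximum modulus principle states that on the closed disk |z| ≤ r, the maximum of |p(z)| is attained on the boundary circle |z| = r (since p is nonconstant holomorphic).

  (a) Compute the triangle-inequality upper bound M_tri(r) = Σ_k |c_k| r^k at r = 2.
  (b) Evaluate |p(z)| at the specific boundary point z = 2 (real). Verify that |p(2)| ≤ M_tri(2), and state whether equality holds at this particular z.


Coefficients: c_0 = 0, c_1 = 0, c_2 = -2, c_3 = -1, c_4 = -2. Radius r = 2.
Part (a). Triangle bound: M_tri(r) = Σ_k |c_k| r^k
  = |0|·2^0 + |0|·2^1 + |-2|·2^2 + |-1|·2^3 + |-2|·2^4
  = 0 + 0 + 8 + 8 + 32 = 48.
This bounds M(r) := max_{|z|=r} |p(z)| from above; equality holds iff all terms c_k z^k can be made to align in phase at a single z on |z|=r.
Part (b). At z = 2 (real, on the circle |z| = r):
  p(2) = (0)·2^0 + (0)·2^1 + (-2)·2^2 + (-1)·2^3 + (-2)·2^4 = -48.
  |p(2)| = 48.
Since all nonzero coefficients share the same sign, |p(2)| = 48 = M_tri(2); the triangle bound is attained at z = 2, so in fact M(r) = 48.

M_tri(2) = 48; |p(2)| = 48; equality at z=2: yes.


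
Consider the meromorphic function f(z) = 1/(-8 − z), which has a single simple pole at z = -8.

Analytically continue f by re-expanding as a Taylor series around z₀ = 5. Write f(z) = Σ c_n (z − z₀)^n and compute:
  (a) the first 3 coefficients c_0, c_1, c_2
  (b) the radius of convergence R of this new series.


Let w = z − z₀, so z = z₀ + w.
Then -8 − z = -8 − (z₀ + w) = (-8 − z₀) − w = -13 − w.
f(z) = 1/(-13 − w) = (1/(-13)) · 1/(1 − w/(-13)) = Σ_{n≥0} w^n / (-13)^(n+1).
So c_n = 1/(-13)^(n+1):
  c_0 = 1/(-13)^1 = -1/13.
  c_1 = 1/(-13)^2 = 1/169.
  c_2 = 1/(-13)^3 = -1/2197.
The series is valid for |w/d| < 1, i.e. |z − z₀| < |d|.
Radius of convergence: R = |-8 − z₀| = |-13| = 13 (distance from z₀ to the singularity z = -8).

c_0 = -1/13, c_1 = 1/169, c_2 = -1/2197; R = 13.


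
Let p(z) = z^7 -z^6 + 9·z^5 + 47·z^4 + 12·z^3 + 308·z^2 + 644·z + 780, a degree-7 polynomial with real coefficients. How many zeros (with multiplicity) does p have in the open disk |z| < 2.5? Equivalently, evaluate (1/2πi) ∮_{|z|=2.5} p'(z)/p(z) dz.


The zeros of p are: (-1 + 1i), (-1 - 1i), (1 + 3i), (1 - 3i), (2 + 3i), (2 - 3i), -3.
Their magnitudes are: 1.414, 1.414, 3.162, 3.162, 3.606, 3.606, 3.
Zeros with |z| < R = 2.5: (-1 + 1i), (-1 - 1i).
Count = 2.
By the argument principle, (1/2πi) ∮_{|z|=R} p'(z)/p(z) dz equals exactly this count.

Number of zeros inside |z| < 2.5: 2.


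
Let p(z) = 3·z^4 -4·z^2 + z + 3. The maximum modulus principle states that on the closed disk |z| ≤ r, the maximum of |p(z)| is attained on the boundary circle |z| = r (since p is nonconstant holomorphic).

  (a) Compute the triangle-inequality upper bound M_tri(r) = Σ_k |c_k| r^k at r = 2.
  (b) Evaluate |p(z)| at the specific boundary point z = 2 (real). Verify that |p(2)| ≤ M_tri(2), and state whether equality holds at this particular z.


Coefficients: c_0 = 3, c_1 = 1, c_2 = -4, c_3 = 0, c_4 = 3. Radius r = 2.
Part (a). Triangle bound: M_tri(r) = Σ_k |c_k| r^k
  = |3|·2^0 + |1|·2^1 + |-4|·2^2 + |0|·2^3 + |3|·2^4
  = 3 + 2 + 16 + 0 + 48 = 69.
This bounds M(r) := max_{|z|=r} |p(z)| from above; equality holds iff all terms c_k z^k can be made to align in phase at a single z on |z|=r.
Part (b). At z = 2 (real, on the circle |z| = r):
  p(2) = (3)·2^0 + (1)·2^1 + (-4)·2^2 + (0)·2^3 + (3)·2^4 = 37.
  |p(2)| = 37.
Check: |p(2)| = 37 ≤ 69 = M_tri(2). ✓ Equality does not hold at z = 2 (the coefficients have mixed signs, so the terms do not all align in phase there).

M_tri(2) = 69; |p(2)| = 37; equality at z=2: no.


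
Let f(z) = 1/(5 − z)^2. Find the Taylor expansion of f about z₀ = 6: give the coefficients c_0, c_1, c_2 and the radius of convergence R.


Let w = z − z₀, so z = z₀ + w.
Then 5 − z = 5 − (z₀ + w) = (5 − z₀) − w = -1 − w.
f(z) = 1/(-1 − w)^2 = (1/(-1)^2) · (1 − w/(-1))^{−2}.
By the binomial series (1−u)^{−2} = Σ_{n≥0} C(n+1, 1) u^n for |u|<1, with u = w/(-1):
  c_n = C(n+1, 1) / (-1)^(n+2).
  c_0 = 1/(-1)^2 = 1.
  c_1 = 2/(-1)^3 = -2.
  c_2 = 3/(-1)^4 = 3.
The series is valid for |w/d| < 1, i.e. |z − z₀| < |d|.
Radius of convergence: R = |5 − z₀| = |-1| = 1 (distance from z₀ to the singularity z = 5).

c_0 = 1, c_1 = -2, c_2 = 3; R = 1.


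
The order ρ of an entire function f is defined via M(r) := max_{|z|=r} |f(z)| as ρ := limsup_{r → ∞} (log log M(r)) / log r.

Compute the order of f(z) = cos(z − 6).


cos(w) is a linear combination of e^{iw} and e^{−iw} (or e^w, e^{−w} in the hyperbolic case), so |cos(w)| ≤ e^{|w|}. With w = z − 6, |w| ≤ 1|z| + 6 = 1r + 6 on |z| = r, giving M(r) ≤ e^{1r + 6}, so ρ ≤ 1. On a suitable ray (z = it for sin/cos; z = t for sinh/cosh, t real → ∞), |cos(z − 6)| grows like e^{1|t|}/2, so ρ ≥ 1. Hence ρ = 1.
Therefore ρ = 1.

Order ρ = 1.
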